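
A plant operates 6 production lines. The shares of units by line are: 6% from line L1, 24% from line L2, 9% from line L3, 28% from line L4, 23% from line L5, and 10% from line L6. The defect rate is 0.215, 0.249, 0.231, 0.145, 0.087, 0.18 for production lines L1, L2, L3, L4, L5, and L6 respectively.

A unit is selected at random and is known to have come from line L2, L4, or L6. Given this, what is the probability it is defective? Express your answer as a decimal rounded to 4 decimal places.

Let S = {L2, L4, L6}.
P(S) = 0.24 + 0.28 + 0.1 = 0.62.
P(D ∩ S) = 0.249·0.24 + 0.145·0.28 + 0.18·0.1 = 0.05976 + 0.0406 + 0.018 = 0.11836.
P(D | S) = 0.11836 / 0.62 = 0.190903…

P(D|S) ≈ 0.1909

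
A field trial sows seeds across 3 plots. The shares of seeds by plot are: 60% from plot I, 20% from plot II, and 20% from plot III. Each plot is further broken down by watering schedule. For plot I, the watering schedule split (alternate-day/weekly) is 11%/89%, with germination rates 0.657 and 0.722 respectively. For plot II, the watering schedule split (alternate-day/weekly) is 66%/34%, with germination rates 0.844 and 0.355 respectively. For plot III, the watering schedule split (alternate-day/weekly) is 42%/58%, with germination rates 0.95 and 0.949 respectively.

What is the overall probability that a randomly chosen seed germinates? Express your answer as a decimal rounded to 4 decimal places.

P(G) ≈ 0.7543

P(G|I) = 0.11·0.657 + 0.89·0.722 = 0.07227 + 0.64258 = 0.71485
P(G|II) = 0.66·0.844 + 0.34·0.355 = 0.55704 + 0.1207 = 0.67774
P(G|III) = 0.42·0.95 + 0.58·0.949 = 0.399 + 0.55042 = 0.94942
Then overall,
P(G) = 0.6·0.71485 + 0.2·0.67774 + 0.2·0.94942
      = 0.42891 + 0.135548 + 0.189884 = 0.754342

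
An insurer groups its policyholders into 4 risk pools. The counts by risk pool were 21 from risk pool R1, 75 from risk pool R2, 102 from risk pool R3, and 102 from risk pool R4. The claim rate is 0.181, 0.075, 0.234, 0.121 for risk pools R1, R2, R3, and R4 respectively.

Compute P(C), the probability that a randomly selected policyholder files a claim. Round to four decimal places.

P(C) ≈ 0.1521

Total: 21 + 75 + 102 + 102 = 300.
P(R1) = 21/300 = 0.07. P(R2) = 75/300 = 0.25. P(R3) = 102/300 = 0.34. P(R4) = 102/300 = 0.34.
P(C) = P(C|R1)·P(R1) + P(C|R2)·P(R2) + P(C|R3)·P(R3) + P(C|R4)·P(R4)
      = 0.181·0.07 + 0.075·0.25 + 0.234·0.34 + 0.121·0.34
      = 0.01267 + 0.01875 + 0.07956 + 0.04114 = 0.15212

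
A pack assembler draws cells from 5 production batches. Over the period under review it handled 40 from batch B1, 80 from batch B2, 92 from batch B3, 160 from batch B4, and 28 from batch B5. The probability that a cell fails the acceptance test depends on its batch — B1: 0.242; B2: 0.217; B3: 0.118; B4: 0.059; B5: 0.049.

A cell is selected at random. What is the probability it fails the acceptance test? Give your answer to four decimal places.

0.1218

Total: 40 + 80 + 92 + 160 + 28 = 400.
P(B1) = 40/400 = 0.1. P(B2) = 80/400 = 0.2. P(B3) = 92/400 = 0.23. P(B4) = 160/400 = 0.4. P(B5) = 28/400 = 0.07.
P(F) = P(F|B1)·P(B1) + P(F|B2)·P(B2) + P(F|B3)·P(B3) + P(F|B4)·P(B4) + P(F|B5)·P(B5)
      = 0.242·0.1 + 0.217·0.2 + 0.118·0.23 + 0.059·0.4 + 0.049·0.07
      = 0.0242 + 0.0434 + 0.02714 + 0.0236 + 0.00343 = 0.12177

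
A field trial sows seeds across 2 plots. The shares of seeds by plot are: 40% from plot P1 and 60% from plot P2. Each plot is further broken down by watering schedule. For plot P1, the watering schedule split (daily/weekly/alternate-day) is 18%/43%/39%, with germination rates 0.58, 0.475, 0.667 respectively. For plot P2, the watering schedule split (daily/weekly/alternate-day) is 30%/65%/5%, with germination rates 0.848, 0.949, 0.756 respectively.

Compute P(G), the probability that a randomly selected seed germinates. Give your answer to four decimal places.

P(G) ≈ 0.7729

P(G|P1) = 0.18·0.58 + 0.43·0.475 + 0.39·0.667 = 0.1044 + 0.20425 + 0.26013 = 0.56878
P(G|P2) = 0.3·0.848 + 0.65·0.949 + 0.05·0.756 = 0.2544 + 0.61685 + 0.0378 = 0.90905
Then overall,
P(G) = 0.4·0.56878 + 0.6·0.90905
      = 0.227512 + 0.54543 = 0.772942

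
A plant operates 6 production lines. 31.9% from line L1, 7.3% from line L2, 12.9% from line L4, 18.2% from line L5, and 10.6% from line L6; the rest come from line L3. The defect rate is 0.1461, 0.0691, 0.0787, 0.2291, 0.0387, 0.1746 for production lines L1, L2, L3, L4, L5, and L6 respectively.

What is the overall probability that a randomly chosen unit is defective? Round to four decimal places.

P(D) ≈ 0.1218

P(L3) = 1 − (0.319 + 0.073 + 0.129 + 0.182 + 0.106) = 0.191.
P(D) = P(D|L1)·P(L1) + P(D|L2)·P(L2) + P(D|L3)·P(L3) + P(D|L4)·P(L4) + P(D|L5)·P(L5) + P(D|L6)·P(L6)
      = 0.1461·0.319 + 0.0691·0.073 + 0.0787·0.191 + 0.2291·0.129 + 0.0387·0.182 + 0.1746·0.106
      = 0.0466059 + 0.0050443 + 0.0150317 + 0.0295539 + 0.0070434 + 0.0185076 = 0.1217868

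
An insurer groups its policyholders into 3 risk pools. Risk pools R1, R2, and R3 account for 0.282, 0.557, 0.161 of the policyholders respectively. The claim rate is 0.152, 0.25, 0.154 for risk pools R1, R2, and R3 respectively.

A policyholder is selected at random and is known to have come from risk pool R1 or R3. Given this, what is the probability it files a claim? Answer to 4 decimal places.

Let S = {R1, R3}.
P(S) = 0.282 + 0.161 = 0.443.
P(C ∩ S) = 0.152·0.282 + 0.154·0.161 = 0.042864 + 0.024794 = 0.067658.
P(C | S) = 0.067658 / 0.443 = 0.152727…

P(C|S) ≈ 0.1527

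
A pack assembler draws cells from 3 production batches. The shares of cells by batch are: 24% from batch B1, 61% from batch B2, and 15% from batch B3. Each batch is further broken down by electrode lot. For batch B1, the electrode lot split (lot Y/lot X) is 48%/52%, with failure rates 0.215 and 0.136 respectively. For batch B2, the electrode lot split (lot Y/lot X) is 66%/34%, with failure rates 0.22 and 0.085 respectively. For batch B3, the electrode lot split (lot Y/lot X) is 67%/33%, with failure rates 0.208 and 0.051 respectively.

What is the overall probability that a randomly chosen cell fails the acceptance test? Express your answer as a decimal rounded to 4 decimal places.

P(F) ≈ 0.1714

P(F|B1) = 0.48·0.215 + 0.52·0.136 = 0.1032 + 0.07072 = 0.17392
P(F|B2) = 0.66·0.22 + 0.34·0.085 = 0.1452 + 0.0289 = 0.1741
P(F|B3) = 0.67·0.208 + 0.33·0.051 = 0.13936 + 0.01683 = 0.15619
By total probability over the outer partition,
P(F) = 0.24·0.17392 + 0.61·0.1741 + 0.15·0.15619
      = 0.0417408 + 0.106201 + 0.0234285 = 0.1713703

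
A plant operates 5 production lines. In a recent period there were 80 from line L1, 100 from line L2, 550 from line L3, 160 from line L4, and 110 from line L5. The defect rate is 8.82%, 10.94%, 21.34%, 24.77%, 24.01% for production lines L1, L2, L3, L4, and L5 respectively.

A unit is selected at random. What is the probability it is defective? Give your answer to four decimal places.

0.2014

Total: 80 + 100 + 550 + 160 + 110 = 1000.
P(L1) = 80/1000 = 0.08. P(L2) = 100/1000 = 0.1. P(L3) = 550/1000 = 0.55. P(L4) = 160/1000 = 0.16. P(L5) = 110/1000 = 0.11.
Summing over the partition,
P(D) = P(D|L1)·P(L1) + P(D|L2)·P(L2) + P(D|L3)·P(L3) + P(D|L4)·P(L4) + P(D|L5)·P(L5)
      = 0.0882·0.08 + 0.1094·0.1 + 0.2134·0.55 + 0.2477·0.16 + 0.2401·0.11
      = 0.007056 + 0.01094 + 0.11737 + 0.039632 + 0.026411 = 0.201409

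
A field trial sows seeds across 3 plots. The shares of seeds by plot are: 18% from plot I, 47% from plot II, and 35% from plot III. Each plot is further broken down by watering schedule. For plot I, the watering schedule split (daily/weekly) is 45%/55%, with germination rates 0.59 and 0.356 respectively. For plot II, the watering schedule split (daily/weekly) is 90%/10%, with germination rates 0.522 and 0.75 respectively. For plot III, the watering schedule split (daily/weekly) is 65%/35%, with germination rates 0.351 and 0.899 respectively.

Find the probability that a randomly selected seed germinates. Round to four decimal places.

0.5291

P(G|I) = 0.45·0.59 + 0.55·0.356 = 0.2655 + 0.1958 = 0.4613
P(G|II) = 0.9·0.522 + 0.1·0.75 = 0.4698 + 0.075 = 0.5448
P(G|III) = 0.65·0.351 + 0.35·0.899 = 0.22815 + 0.31465 = 0.5428
By total probability over the outer partition,
P(G) = 0.18·0.4613 + 0.47·0.5448 + 0.35·0.5428
      = 0.083034 + 0.256056 + 0.18998 = 0.52907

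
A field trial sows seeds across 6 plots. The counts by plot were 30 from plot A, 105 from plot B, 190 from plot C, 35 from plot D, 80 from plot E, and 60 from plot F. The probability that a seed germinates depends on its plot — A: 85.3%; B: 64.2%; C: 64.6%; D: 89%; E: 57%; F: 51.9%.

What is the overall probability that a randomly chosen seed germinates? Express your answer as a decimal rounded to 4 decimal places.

Total: 30 + 105 + 190 + 35 + 80 + 60 = 500.
P(A) = 30/500 = 0.06. P(B) = 105/500 = 0.21. P(C) = 190/500 = 0.38. P(D) = 35/500 = 0.07. P(E) = 80/500 = 0.16. P(F) = 60/500 = 0.12.
By the law of total probability,
P(G) = P(G|A)·P(A) + P(G|B)·P(B) + P(G|C)·P(C) + P(G|D)·P(D) + P(G|E)·P(E) + P(G|F)·P(F)
      = 0.853·0.06 + 0.642·0.21 + 0.646·0.38 + 0.89·0.07 + 0.57·0.16 + 0.519·0.12
      = 0.05118 + 0.13482 + 0.24548 + 0.0623 + 0.0912 + 0.06228 = 0.64726

P(G) ≈ 0.6473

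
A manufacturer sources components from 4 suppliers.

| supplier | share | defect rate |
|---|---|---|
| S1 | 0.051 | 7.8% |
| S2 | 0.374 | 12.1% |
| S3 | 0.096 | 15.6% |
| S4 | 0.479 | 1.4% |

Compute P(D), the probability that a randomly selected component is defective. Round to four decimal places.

P(D) ≈ 0.0709

Using total probability over the partition,
P(D) = P(D|S1)·P(S1) + P(D|S2)·P(S2) + P(D|S3)·P(S3) + P(D|S4)·P(S4)
      = 0.078·0.051 + 0.121·0.374 + 0.156·0.096 + 0.014·0.479
      = 0.003978 + 0.045254 + 0.014976 + 0.006706 = 0.070914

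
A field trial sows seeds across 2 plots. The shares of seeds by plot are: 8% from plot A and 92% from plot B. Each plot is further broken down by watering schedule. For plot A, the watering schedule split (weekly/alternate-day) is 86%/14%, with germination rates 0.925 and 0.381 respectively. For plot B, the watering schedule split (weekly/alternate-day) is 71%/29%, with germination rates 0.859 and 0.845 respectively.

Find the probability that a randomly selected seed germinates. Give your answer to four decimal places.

P(G|A) = 0.86·0.925 + 0.14·0.381 = 0.7955 + 0.05334 = 0.84884
P(G|B) = 0.71·0.859 + 0.29·0.845 = 0.60989 + 0.24505 = 0.85494
By total probability over the outer partition,
P(G) = 0.08·0.84884 + 0.92·0.85494
      = 0.0679072 + 0.7865448 = 0.854452

P(G) ≈ 0.8545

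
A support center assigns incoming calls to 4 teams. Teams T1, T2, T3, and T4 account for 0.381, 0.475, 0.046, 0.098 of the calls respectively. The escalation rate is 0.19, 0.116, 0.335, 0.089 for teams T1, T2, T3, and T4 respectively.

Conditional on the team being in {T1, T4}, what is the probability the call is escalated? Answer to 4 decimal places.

Let S = {T1, T4}.
P(S) = 0.381 + 0.098 = 0.479.
P(E ∩ S) = 0.19·0.381 + 0.089·0.098 = 0.07239 + 0.008722 = 0.081112.
P(E | S) = 0.081112 / 0.479 = 0.169336…

P(E|S) ≈ 0.1693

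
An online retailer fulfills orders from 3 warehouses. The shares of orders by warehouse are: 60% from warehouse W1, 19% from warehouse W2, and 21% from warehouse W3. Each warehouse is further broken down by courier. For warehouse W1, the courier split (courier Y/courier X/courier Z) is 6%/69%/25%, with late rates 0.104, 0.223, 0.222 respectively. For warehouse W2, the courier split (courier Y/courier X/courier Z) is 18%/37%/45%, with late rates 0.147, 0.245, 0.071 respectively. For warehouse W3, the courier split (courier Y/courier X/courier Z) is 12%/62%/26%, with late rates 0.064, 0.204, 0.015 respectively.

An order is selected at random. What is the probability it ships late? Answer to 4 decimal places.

P(L|W1) = 0.06·0.104 + 0.69·0.223 + 0.25·0.222 = 0.00624 + 0.15387 + 0.0555 = 0.21561
P(L|W2) = 0.18·0.147 + 0.37·0.245 + 0.45·0.071 = 0.02646 + 0.09065 + 0.03195 = 0.14906
P(L|W3) = 0.12·0.064 + 0.62·0.204 + 0.26·0.015 = 0.00768 + 0.12648 + 0.0039 = 0.13806
By total probability over the outer partition,
P(L) = 0.6·0.21561 + 0.19·0.14906 + 0.21·0.13806
      = 0.129366 + 0.0283214 + 0.0289926 = 0.18668

P(L) ≈ 0.1867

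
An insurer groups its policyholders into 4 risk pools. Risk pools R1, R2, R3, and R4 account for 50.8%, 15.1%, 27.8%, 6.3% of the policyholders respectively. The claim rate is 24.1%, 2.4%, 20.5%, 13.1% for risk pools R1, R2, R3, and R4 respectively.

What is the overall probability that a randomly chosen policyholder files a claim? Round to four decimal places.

P(C) = P(C|R1)·P(R1) + P(C|R2)·P(R2) + P(C|R3)·P(R3) + P(C|R4)·P(R4)
      = 0.241·0.508 + 0.024·0.151 + 0.205·0.278 + 0.131·0.063
      = 0.122428 + 0.003624 + 0.05699 + 0.008253 = 0.191295

P(C) ≈ 0.1913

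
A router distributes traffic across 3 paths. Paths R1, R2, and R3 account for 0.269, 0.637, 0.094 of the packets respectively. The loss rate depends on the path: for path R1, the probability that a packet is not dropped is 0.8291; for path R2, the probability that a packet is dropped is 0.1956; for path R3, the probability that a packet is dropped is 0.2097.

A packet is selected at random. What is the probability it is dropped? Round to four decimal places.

0.1903

P(L|R1) = 1 − 0.8291 = 0.1709.
P(L) = P(L|R1)·P(R1) + P(L|R2)·P(R2) + P(L|R3)·P(R3)
      = 0.1709·0.269 + 0.1956·0.637 + 0.2097·0.094
      = 0.0459721 + 0.1245972 + 0.0197118 = 0.1902811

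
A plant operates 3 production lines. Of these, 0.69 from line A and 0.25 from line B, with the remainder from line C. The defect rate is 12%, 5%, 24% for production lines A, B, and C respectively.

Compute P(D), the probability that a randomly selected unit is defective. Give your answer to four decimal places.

0.1097

P(C) = 1 − (0.69 + 0.25) = 0.06.
P(D) = P(D|A)·P(A) + P(D|B)·P(B) + P(D|C)·P(C)
      = 0.12·0.69 + 0.05·0.25 + 0.24·0.06
      = 0.0828 + 0.0125 + 0.0144 = 0.1097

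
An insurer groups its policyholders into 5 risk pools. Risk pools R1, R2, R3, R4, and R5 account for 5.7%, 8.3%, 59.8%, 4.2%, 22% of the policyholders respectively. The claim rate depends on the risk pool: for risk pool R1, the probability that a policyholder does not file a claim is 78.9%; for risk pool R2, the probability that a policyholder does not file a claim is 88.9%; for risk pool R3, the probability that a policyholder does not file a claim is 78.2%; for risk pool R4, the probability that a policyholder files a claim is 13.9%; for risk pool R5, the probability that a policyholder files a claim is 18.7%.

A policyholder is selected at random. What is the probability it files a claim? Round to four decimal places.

P(C|R1) = 1 − 0.789 = 0.211.
P(C|R2) = 1 − 0.889 = 0.111.
P(C|R3) = 1 − 0.782 = 0.218.
P(C) = P(C|R1)·P(R1) + P(C|R2)·P(R2) + P(C|R3)·P(R3) + P(C|R4)·P(R4) + P(C|R5)·P(R5)
      = 0.211·0.057 + 0.111·0.083 + 0.218·0.598 + 0.139·0.042 + 0.187·0.22
      = 0.012027 + 0.009213 + 0.130364 + 0.005838 + 0.04114 = 0.198582

0.1986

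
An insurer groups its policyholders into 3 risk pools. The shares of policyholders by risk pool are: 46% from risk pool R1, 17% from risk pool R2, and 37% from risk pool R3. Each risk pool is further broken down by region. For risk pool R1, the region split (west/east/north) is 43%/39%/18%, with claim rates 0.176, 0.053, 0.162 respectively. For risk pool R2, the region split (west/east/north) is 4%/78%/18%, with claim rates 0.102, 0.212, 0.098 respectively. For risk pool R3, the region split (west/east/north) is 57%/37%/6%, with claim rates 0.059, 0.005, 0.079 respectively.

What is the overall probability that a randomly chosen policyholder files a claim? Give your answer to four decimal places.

P(C|R1) = 0.43·0.176 + 0.39·0.053 + 0.18·0.162 = 0.07568 + 0.02067 + 0.02916 = 0.12551
P(C|R2) = 0.04·0.102 + 0.78·0.212 + 0.18·0.098 = 0.00408 + 0.16536 + 0.01764 = 0.18708
P(C|R3) = 0.57·0.059 + 0.37·0.005 + 0.06·0.079 = 0.03363 + 0.00185 + 0.00474 = 0.04022
Then overall,
P(C) = 0.46·0.12551 + 0.17·0.18708 + 0.37·0.04022
      = 0.0577346 + 0.0318036 + 0.0148814 = 0.1044196

P(C) ≈ 0.1044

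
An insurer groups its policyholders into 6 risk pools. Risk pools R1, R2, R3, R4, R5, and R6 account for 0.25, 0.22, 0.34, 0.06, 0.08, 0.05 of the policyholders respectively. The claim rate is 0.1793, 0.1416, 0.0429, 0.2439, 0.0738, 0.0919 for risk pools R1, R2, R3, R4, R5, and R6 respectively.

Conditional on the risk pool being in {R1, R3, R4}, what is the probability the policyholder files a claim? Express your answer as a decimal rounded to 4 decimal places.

P(C|S) ≈ 0.1139

Let S = {R1, R3, R4}.
P(S) = 0.25 + 0.34 + 0.06 = 0.65.
P(C ∩ S) = 0.1793·0.25 + 0.0429·0.34 + 0.2439·0.06 = 0.044825 + 0.014586 + 0.014634 = 0.074045.
P(C | S) = 0.074045 / 0.65 = 0.113915…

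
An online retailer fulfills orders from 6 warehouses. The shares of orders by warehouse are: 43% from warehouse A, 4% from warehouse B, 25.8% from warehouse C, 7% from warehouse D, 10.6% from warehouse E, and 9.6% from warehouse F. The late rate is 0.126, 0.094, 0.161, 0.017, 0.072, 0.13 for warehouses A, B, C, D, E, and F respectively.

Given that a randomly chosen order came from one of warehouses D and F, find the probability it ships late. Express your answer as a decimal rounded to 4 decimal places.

Let S = {D, F}.
P(S) = 0.07 + 0.096 = 0.166.
P(L ∩ S) = 0.017·0.07 + 0.13·0.096 = 0.00119 + 0.01248 = 0.01367.
P(L | S) = 0.01367 / 0.166 = 0.082349…

P(L|S) ≈ 0.0823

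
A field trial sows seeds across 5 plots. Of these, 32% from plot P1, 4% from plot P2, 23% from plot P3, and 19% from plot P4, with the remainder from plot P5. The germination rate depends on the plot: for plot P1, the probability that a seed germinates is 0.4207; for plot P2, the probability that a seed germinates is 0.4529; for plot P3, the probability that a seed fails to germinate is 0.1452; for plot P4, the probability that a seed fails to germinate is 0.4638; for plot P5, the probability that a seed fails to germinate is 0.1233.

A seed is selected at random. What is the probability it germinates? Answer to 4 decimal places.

P(G) ≈ 0.6441

P(P5) = 1 − (0.32 + 0.04 + 0.23 + 0.19) = 0.22.
P(G|P3) = 1 − 0.1452 = 0.8548.
P(G|P4) = 1 − 0.4638 = 0.5362.
P(G|P5) = 1 − 0.1233 = 0.8767.
P(G) = P(G|P1)·P(P1) + P(G|P2)·P(P2) + P(G|P3)·P(P3) + P(G|P4)·P(P4) + P(G|P5)·P(P5)
      = 0.4207·0.32 + 0.4529·0.04 + 0.8548·0.23 + 0.5362·0.19 + 0.8767·0.22
      = 0.134624 + 0.018116 + 0.196604 + 0.101878 + 0.192874 = 0.644096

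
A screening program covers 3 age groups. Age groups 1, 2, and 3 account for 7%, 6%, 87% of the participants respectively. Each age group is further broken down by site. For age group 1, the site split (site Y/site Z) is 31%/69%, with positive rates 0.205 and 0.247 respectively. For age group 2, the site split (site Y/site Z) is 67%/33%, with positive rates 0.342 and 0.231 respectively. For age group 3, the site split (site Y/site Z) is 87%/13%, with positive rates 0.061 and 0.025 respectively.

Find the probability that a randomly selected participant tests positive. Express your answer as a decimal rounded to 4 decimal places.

0.0837

P(T|1) = 0.31·0.205 + 0.69·0.247 = 0.06355 + 0.17043 = 0.23398
P(T|2) = 0.67·0.342 + 0.33·0.231 = 0.22914 + 0.07623 = 0.30537
P(T|3) = 0.87·0.061 + 0.13·0.025 = 0.05307 + 0.00325 = 0.05632
Then overall,
P(T) = 0.07·0.23398 + 0.06·0.30537 + 0.87·0.05632
      = 0.0163786 + 0.0183222 + 0.0489984 = 0.0836992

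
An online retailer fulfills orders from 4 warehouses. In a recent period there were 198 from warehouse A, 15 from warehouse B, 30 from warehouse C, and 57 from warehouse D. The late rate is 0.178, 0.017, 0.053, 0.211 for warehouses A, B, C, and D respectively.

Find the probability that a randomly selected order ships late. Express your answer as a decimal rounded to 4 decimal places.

Total: 198 + 15 + 30 + 57 = 300.
P(A) = 198/300 = 0.66. P(B) = 15/300 = 0.05. P(C) = 30/300 = 0.1. P(D) = 57/300 = 0.19.
P(L) = P(L|A)·P(A) + P(L|B)·P(B) + P(L|C)·P(C) + P(L|D)·P(D)
      = 0.178·0.66 + 0.017·0.05 + 0.053·0.1 + 0.211·0.19
      = 0.11748 + 0.00085 + 0.0053 + 0.04009 = 0.16372

0.1637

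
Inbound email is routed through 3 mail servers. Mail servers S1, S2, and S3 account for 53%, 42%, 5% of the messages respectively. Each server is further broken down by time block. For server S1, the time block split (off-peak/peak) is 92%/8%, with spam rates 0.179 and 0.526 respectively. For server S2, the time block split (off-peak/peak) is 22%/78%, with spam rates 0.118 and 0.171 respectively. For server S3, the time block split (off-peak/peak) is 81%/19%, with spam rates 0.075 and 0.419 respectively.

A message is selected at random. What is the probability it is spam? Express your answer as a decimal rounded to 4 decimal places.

P(S|S1) = 0.92·0.179 + 0.08·0.526 = 0.16468 + 0.04208 = 0.20676
P(S|S2) = 0.22·0.118 + 0.78·0.171 = 0.02596 + 0.13338 = 0.15934
P(S|S3) = 0.81·0.075 + 0.19·0.419 = 0.06075 + 0.07961 = 0.14036
By total probability over the outer partition,
P(S) = 0.53·0.20676 + 0.42·0.15934 + 0.05·0.14036
      = 0.1095828 + 0.0669228 + 0.007018 = 0.1835236

P(S) ≈ 0.1835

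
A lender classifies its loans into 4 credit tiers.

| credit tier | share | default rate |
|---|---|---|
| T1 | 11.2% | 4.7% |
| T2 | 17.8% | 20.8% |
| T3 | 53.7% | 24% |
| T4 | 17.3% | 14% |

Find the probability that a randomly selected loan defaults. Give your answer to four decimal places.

P(D) = P(D|T1)·P(T1) + P(D|T2)·P(T2) + P(D|T3)·P(T3) + P(D|T4)·P(T4)
      = 0.047·0.112 + 0.208·0.178 + 0.24·0.537 + 0.14·0.173
      = 0.005264 + 0.037024 + 0.12888 + 0.02422 = 0.195388

0.1954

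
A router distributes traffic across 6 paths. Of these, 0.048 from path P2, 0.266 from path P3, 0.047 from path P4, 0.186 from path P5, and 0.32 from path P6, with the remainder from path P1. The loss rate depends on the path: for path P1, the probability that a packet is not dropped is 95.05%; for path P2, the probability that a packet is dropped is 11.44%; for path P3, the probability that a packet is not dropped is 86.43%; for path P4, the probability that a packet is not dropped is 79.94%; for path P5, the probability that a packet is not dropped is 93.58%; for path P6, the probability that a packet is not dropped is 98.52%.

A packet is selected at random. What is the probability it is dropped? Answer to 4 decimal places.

P(P1) = 1 − (0.048 + 0.266 + 0.047 + 0.186 + 0.32) = 0.133.
P(L|P1) = 1 − 0.9505 = 0.0495.
P(L|P3) = 1 − 0.8643 = 0.1357.
P(L|P4) = 1 − 0.7994 = 0.2006.
P(L|P5) = 1 − 0.9358 = 0.0642.
P(L|P6) = 1 − 0.9852 = 0.0148.
P(L) = P(L|P1)·P(P1) + P(L|P2)·P(P2) + P(L|P3)·P(P3) + P(L|P4)·P(P4) + P(L|P5)·P(P5) + P(L|P6)·P(P6)
      = 0.0495·0.133 + 0.1144·0.048 + 0.1357·0.266 + 0.2006·0.047 + 0.0642·0.186 + 0.0148·0.32
      = 0.0065835 + 0.0054912 + 0.0360962 + 0.0094282 + 0.0119412 + 0.004736 = 0.0742763

P(L) ≈ 0.0743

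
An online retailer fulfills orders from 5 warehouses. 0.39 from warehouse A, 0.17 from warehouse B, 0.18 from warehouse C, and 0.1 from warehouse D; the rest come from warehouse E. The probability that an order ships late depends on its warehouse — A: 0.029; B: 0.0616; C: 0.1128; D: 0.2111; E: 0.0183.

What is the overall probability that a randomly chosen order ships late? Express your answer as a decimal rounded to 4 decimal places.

P(E) = 1 − (0.39 + 0.17 + 0.18 + 0.1) = 0.16.
P(L) = P(L|A)·P(A) + P(L|B)·P(B) + P(L|C)·P(C) + P(L|D)·P(D) + P(L|E)·P(E)
      = 0.029·0.39 + 0.0616·0.17 + 0.1128·0.18 + 0.2111·0.1 + 0.0183·0.16
      = 0.01131 + 0.010472 + 0.020304 + 0.02111 + 0.002928 = 0.066124

P(L) ≈ 0.0661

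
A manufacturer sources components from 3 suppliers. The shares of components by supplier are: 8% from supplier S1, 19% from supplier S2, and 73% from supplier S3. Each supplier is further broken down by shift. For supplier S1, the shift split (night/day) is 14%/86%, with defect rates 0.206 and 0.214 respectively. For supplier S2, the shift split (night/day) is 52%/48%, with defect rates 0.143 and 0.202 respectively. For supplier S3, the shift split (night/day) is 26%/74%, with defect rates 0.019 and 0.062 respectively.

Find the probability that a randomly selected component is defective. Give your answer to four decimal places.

P(D) ≈ 0.0867

P(D|S1) = 0.14·0.206 + 0.86·0.214 = 0.02884 + 0.18404 = 0.21288
P(D|S2) = 0.52·0.143 + 0.48·0.202 = 0.07436 + 0.09696 = 0.17132
P(D|S3) = 0.26·0.019 + 0.74·0.062 = 0.00494 + 0.04588 = 0.05082
Then overall,
P(D) = 0.08·0.21288 + 0.19·0.17132 + 0.73·0.05082
      = 0.0170304 + 0.0325508 + 0.0370986 = 0.0866798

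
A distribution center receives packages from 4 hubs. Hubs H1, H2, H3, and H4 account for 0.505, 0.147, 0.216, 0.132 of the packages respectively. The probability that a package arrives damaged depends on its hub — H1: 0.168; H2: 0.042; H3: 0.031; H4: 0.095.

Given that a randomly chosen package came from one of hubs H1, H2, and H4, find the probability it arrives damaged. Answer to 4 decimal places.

Let S = {H1, H2, H4}.
P(S) = 0.505 + 0.147 + 0.132 = 0.784.
P(D ∩ S) = 0.168·0.505 + 0.042·0.147 + 0.095·0.132 = 0.08484 + 0.006174 + 0.01254 = 0.103554.
P(D | S) = 0.103554 / 0.784 = 0.132084…

P(D|S) ≈ 0.1321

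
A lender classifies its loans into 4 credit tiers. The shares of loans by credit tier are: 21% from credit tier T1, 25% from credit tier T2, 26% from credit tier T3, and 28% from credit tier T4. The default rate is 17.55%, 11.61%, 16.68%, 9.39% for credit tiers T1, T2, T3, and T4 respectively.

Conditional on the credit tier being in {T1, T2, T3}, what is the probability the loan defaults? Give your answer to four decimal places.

0.1517

Let S = {T1, T2, T3}.
P(S) = 0.21 + 0.25 + 0.26 = 0.72.
P(D ∩ S) = 0.1755·0.21 + 0.1161·0.25 + 0.1668·0.26 = 0.036855 + 0.029025 + 0.043368 = 0.109248.
P(D | S) = 0.109248 / 0.72 = 0.151733…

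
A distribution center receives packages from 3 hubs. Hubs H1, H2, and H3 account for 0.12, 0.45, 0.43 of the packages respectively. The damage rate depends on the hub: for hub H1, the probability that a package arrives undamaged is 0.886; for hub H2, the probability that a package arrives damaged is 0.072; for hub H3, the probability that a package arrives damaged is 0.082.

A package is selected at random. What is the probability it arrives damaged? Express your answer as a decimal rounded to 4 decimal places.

P(D|H1) = 1 − 0.886 = 0.114.
P(D) = P(D|H1)·P(H1) + P(D|H2)·P(H2) + P(D|H3)·P(H3)
      = 0.114·0.12 + 0.072·0.45 + 0.082·0.43
      = 0.01368 + 0.0324 + 0.03526 = 0.08134

P(D) ≈ 0.0813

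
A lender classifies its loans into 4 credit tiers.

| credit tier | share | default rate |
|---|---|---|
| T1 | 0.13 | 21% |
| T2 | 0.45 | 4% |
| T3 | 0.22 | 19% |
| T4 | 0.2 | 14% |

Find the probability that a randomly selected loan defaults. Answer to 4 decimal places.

P(D) = P(D|T1)·P(T1) + P(D|T2)·P(T2) + P(D|T3)·P(T3) + P(D|T4)·P(T4)
      = 0.21·0.13 + 0.04·0.45 + 0.19·0.22 + 0.14·0.2
      = 0.0273 + 0.018 + 0.0418 + 0.028 = 0.1151

0.1151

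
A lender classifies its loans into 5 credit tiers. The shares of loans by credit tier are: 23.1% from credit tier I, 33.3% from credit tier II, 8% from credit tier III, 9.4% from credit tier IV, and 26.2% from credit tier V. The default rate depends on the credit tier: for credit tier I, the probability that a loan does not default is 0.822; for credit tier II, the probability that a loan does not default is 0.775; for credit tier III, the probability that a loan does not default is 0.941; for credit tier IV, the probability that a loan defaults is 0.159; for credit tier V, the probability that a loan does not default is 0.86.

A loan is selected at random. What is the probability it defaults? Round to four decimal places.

P(D|I) = 1 − 0.822 = 0.178.
P(D|II) = 1 − 0.775 = 0.225.
P(D|III) = 1 − 0.941 = 0.059.
P(D|V) = 1 − 0.86 = 0.14.
P(D) = P(D|I)·P(I) + P(D|II)·P(II) + P(D|III)·P(III) + P(D|IV)·P(IV) + P(D|V)·P(V)
      = 0.178·0.231 + 0.225·0.333 + 0.059·0.08 + 0.159·0.094 + 0.14·0.262
      = 0.041118 + 0.074925 + 0.00472 + 0.014946 + 0.03668 = 0.172389

P(D) ≈ 0.1724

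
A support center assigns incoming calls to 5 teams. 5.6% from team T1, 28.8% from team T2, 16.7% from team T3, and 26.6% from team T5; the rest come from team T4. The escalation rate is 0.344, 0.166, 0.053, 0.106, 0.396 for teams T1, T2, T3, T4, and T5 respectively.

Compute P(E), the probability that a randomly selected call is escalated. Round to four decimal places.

0.2049

P(T4) = 1 − (0.056 + 0.288 + 0.167 + 0.266) = 0.223.
Summing over the partition,
P(E) = P(E|T1)·P(T1) + P(E|T2)·P(T2) + P(E|T3)·P(T3) + P(E|T4)·P(T4) + P(E|T5)·P(T5)
      = 0.344·0.056 + 0.166·0.288 + 0.053·0.167 + 0.106·0.223 + 0.396·0.266
      = 0.019264 + 0.047808 + 0.008851 + 0.023638 + 0.105336 = 0.204897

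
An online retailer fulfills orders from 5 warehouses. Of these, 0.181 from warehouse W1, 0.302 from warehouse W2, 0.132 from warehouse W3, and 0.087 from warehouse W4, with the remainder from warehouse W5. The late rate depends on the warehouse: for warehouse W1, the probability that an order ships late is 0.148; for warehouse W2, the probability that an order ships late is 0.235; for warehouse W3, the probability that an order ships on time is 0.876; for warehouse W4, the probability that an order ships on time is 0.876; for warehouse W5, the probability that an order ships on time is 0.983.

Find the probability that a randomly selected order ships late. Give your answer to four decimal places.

0.1300

P(W5) = 1 − (0.181 + 0.302 + 0.132 + 0.087) = 0.298.
P(L|W3) = 1 − 0.876 = 0.124.
P(L|W4) = 1 − 0.876 = 0.124.
P(L|W5) = 1 − 0.983 = 0.017.
P(L) = P(L|W1)·P(W1) + P(L|W2)·P(W2) + P(L|W3)·P(W3) + P(L|W4)·P(W4) + P(L|W5)·P(W5)
      = 0.148·0.181 + 0.235·0.302 + 0.124·0.132 + 0.124·0.087 + 0.017·0.298
      = 0.026788 + 0.07097 + 0.016368 + 0.010788 + 0.005066 = 0.12998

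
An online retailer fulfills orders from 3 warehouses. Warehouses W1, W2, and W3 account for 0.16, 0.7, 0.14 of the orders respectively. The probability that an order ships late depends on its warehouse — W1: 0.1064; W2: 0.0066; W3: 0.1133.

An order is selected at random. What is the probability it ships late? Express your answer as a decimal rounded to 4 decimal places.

P(L) ≈ 0.0375

Summing over the partition,
P(L) = P(L|W1)·P(W1) + P(L|W2)·P(W2) + P(L|W3)·P(W3)
      = 0.1064·0.16 + 0.0066·0.7 + 0.1133·0.14
      = 0.017024 + 0.00462 + 0.015862 = 0.037506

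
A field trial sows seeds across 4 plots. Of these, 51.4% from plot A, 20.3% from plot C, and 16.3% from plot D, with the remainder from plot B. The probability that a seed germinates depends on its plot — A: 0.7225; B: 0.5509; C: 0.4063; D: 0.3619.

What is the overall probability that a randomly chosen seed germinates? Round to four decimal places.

P(G) ≈ 0.5789

P(B) = 1 − (0.514 + 0.203 + 0.163) = 0.12.
P(G) = P(G|A)·P(A) + P(G|B)·P(B) + P(G|C)·P(C) + P(G|D)·P(D)
      = 0.7225·0.514 + 0.5509·0.12 + 0.4063·0.203 + 0.3619·0.163
      = 0.371365 + 0.066108 + 0.0824789 + 0.0589897 = 0.5789416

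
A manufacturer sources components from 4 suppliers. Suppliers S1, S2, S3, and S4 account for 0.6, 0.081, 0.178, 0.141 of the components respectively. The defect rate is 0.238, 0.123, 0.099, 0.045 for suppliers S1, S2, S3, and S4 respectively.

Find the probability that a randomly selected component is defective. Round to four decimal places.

P(D) ≈ 0.1767

Using total probability over the partition,
P(D) = P(D|S1)·P(S1) + P(D|S2)·P(S2) + P(D|S3)·P(S3) + P(D|S4)·P(S4)
      = 0.238·0.6 + 0.123·0.081 + 0.099·0.178 + 0.045·0.141
      = 0.1428 + 0.009963 + 0.017622 + 0.006345 = 0.17673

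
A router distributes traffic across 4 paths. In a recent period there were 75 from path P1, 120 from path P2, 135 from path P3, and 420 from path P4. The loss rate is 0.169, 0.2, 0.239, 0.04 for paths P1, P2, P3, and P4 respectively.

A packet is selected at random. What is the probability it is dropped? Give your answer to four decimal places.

P(L) ≈ 0.1143

Total: 75 + 120 + 135 + 420 = 750.
P(P1) = 75/750 = 0.1. P(P2) = 120/750 = 0.16. P(P3) = 135/750 = 0.18. P(P4) = 420/750 = 0.56.
Using total probability over the partition,
P(L) = P(L|P1)·P(P1) + P(L|P2)·P(P2) + P(L|P3)·P(P3) + P(L|P4)·P(P4)
      = 0.169·0.1 + 0.2·0.16 + 0.239·0.18 + 0.04·0.56
      = 0.0169 + 0.032 + 0.04302 + 0.0224 = 0.11432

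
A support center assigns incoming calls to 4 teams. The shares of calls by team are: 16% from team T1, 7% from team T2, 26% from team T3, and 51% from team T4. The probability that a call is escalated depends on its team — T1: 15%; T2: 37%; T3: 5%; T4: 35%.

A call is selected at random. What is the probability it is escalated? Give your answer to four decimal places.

0.2414

By the law of total probability,
P(E) = P(E|T1)·P(T1) + P(E|T2)·P(T2) + P(E|T3)·P(T3) + P(E|T4)·P(T4)
      = 0.15·0.16 + 0.37·0.07 + 0.05·0.26 + 0.35·0.51
      = 0.024 + 0.0259 + 0.013 + 0.1785 = 0.2414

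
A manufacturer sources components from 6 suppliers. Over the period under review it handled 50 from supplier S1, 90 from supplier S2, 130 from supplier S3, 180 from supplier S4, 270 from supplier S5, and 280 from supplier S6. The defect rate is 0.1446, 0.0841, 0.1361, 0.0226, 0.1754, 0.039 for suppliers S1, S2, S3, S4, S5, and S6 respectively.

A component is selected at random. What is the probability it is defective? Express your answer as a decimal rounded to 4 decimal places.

Total: 50 + 90 + 130 + 180 + 270 + 280 = 1000.
P(S1) = 50/1000 = 0.05. P(S2) = 90/1000 = 0.09. P(S3) = 130/1000 = 0.13. P(S4) = 180/1000 = 0.18. P(S5) = 270/1000 = 0.27. P(S6) = 280/1000 = 0.28.
By the law of total probability,
P(D) = P(D|S1)·P(S1) + P(D|S2)·P(S2) + P(D|S3)·P(S3) + P(D|S4)·P(S4) + P(D|S5)·P(S5) + P(D|S6)·P(S6)
      = 0.1446·0.05 + 0.0841·0.09 + 0.1361·0.13 + 0.0226·0.18 + 0.1754·0.27 + 0.039·0.28
      = 0.00723 + 0.007569 + 0.017693 + 0.004068 + 0.047358 + 0.01092 = 0.094838

0.0948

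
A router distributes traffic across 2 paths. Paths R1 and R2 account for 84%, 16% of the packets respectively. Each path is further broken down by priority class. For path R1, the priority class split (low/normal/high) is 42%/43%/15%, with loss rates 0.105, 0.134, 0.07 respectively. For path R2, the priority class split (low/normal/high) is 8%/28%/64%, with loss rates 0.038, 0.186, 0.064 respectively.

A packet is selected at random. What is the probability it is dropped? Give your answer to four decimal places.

P(L) ≈ 0.1096

P(L|R1) = 0.42·0.105 + 0.43·0.134 + 0.15·0.07 = 0.0441 + 0.05762 + 0.0105 = 0.11222
P(L|R2) = 0.08·0.038 + 0.28·0.186 + 0.64·0.064 = 0.00304 + 0.05208 + 0.04096 = 0.09608
Then overall,
P(L) = 0.84·0.11222 + 0.16·0.09608
      = 0.0942648 + 0.0153728 = 0.1096376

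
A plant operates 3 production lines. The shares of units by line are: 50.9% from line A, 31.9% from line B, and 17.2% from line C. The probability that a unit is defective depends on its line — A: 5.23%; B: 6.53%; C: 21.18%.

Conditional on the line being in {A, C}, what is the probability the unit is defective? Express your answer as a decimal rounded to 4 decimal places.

Let S = {A, C}.
P(S) = 0.509 + 0.172 = 0.681.
P(D ∩ S) = 0.0523·0.509 + 0.2118·0.172 = 0.0266207 + 0.0364296 = 0.0630503.
P(D | S) = 0.0630503 / 0.681 = 0.092585…

P(D|S) ≈ 0.0926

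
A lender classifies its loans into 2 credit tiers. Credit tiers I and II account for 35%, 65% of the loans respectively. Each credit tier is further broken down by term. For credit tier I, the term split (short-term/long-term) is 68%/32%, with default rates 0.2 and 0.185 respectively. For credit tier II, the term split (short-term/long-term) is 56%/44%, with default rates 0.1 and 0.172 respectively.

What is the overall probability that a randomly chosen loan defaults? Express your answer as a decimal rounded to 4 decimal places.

P(D) ≈ 0.1539

P(D|I) = 0.68·0.2 + 0.32·0.185 = 0.136 + 0.0592 = 0.1952
P(D|II) = 0.56·0.1 + 0.44·0.172 = 0.056 + 0.07568 = 0.13168
By total probability over the outer partition,
P(D) = 0.35·0.1952 + 0.65·0.13168
      = 0.06832 + 0.085592 = 0.153912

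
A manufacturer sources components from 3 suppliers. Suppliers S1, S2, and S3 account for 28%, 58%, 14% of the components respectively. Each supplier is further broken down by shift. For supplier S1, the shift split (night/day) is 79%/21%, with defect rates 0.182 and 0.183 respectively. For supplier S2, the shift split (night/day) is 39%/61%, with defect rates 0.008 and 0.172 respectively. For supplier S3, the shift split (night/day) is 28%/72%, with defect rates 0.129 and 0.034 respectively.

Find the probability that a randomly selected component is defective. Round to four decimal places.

P(D) ≈ 0.1222

P(D|S1) = 0.79·0.182 + 0.21·0.183 = 0.14378 + 0.03843 = 0.18221
P(D|S2) = 0.39·0.008 + 0.61·0.172 = 0.00312 + 0.10492 = 0.10804
P(D|S3) = 0.28·0.129 + 0.72·0.034 = 0.03612 + 0.02448 = 0.0606
Then overall,
P(D) = 0.28·0.18221 + 0.58·0.10804 + 0.14·0.0606
      = 0.0510188 + 0.0626632 + 0.008484 = 0.122166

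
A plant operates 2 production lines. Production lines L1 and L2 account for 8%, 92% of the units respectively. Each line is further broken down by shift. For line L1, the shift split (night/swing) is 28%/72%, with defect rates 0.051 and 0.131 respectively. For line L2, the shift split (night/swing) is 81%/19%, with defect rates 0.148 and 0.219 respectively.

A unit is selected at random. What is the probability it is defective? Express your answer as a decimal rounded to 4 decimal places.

P(D) ≈ 0.1573

P(D|L1) = 0.28·0.051 + 0.72·0.131 = 0.01428 + 0.09432 = 0.1086
P(D|L2) = 0.81·0.148 + 0.19·0.219 = 0.11988 + 0.04161 = 0.16149
By total probability over the outer partition,
P(D) = 0.08·0.1086 + 0.92·0.16149
      = 0.008688 + 0.1485708 = 0.1572588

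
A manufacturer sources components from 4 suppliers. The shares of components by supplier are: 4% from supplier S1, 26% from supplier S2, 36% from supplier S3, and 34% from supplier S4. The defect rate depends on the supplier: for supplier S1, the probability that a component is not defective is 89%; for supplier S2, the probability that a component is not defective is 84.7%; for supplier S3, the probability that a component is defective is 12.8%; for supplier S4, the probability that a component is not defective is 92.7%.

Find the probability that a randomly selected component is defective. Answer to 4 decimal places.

P(D) ≈ 0.1151

P(D|S1) = 1 − 0.89 = 0.11.
P(D|S2) = 1 − 0.847 = 0.153.
P(D|S4) = 1 − 0.927 = 0.073.
P(D) = P(D|S1)·P(S1) + P(D|S2)·P(S2) + P(D|S3)·P(S3) + P(D|S4)·P(S4)
      = 0.11·0.04 + 0.153·0.26 + 0.128·0.36 + 0.073·0.34
      = 0.0044 + 0.03978 + 0.04608 + 0.02482 = 0.11508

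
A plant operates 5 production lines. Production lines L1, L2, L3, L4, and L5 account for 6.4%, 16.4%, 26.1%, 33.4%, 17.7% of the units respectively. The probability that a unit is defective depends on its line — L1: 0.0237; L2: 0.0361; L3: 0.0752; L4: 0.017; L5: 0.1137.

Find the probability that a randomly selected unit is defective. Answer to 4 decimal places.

P(D) ≈ 0.0529

P(D) = P(D|L1)·P(L1) + P(D|L2)·P(L2) + P(D|L3)·P(L3) + P(D|L4)·P(L4) + P(D|L5)·P(L5)
      = 0.0237·0.064 + 0.0361·0.164 + 0.0752·0.261 + 0.017·0.334 + 0.1137·0.177
      = 0.0015168 + 0.0059204 + 0.0196272 + 0.005678 + 0.0201249 = 0.0528673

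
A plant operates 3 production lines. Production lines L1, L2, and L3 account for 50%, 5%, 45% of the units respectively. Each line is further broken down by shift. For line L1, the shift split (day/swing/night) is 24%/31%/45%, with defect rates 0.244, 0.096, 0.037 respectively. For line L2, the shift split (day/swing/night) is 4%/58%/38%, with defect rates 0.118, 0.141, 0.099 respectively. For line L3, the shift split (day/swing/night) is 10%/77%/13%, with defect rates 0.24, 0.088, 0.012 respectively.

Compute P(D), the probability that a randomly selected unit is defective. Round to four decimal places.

P(D|L1) = 0.24·0.244 + 0.31·0.096 + 0.45·0.037 = 0.05856 + 0.02976 + 0.01665 = 0.10497
P(D|L2) = 0.04·0.118 + 0.58·0.141 + 0.38·0.099 = 0.00472 + 0.08178 + 0.03762 = 0.12412
P(D|L3) = 0.1·0.24 + 0.77·0.088 + 0.13·0.012 = 0.024 + 0.06776 + 0.00156 = 0.09332
Then overall,
P(D) = 0.5·0.10497 + 0.05·0.12412 + 0.45·0.09332
      = 0.052485 + 0.006206 + 0.041994 = 0.100685

0.1007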